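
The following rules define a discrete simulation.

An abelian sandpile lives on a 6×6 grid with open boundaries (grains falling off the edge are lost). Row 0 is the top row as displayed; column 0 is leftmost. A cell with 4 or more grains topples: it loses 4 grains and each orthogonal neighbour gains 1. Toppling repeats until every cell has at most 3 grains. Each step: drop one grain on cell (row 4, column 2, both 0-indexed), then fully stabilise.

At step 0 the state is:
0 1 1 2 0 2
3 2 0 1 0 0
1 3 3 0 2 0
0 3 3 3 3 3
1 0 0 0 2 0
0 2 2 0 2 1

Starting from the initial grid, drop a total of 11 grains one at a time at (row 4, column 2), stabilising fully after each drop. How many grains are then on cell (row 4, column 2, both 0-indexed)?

0

[0] 0 1 1 2 0 2
3 2 0 1 0 0
1 3 3 0 2 0
0 3 3 3 3 3
1 0 0 0 2 0
0 2 2 0 2 1
[1] 0 1 1 2 0 2
3 2 0 1 0 0
1 3 3 0 2 0
0 3 3 3 3 3
1 0 1 0 2 0
0 2 2 0 2 1
[2] 0 1 1 2 0 2
3 2 0 1 0 0
1 3 3 0 2 0
0 3 3 3 3 3
1 0 2 0 2 0
0 2 2 0 2 1
[3] 0 1 1 2 0 2
3 2 0 1 0 0
1 3 3 0 2 0
0 3 3 3 3 3
1 0 3 0 2 0
0 2 2 0 2 1
[4] 0 1 1 2 0 2
3 3 1 1 0 0
2 1 1 2 3 1
1 1 3 1 1 0
1 2 1 2 3 1
0 2 3 0 2 1
[5] 0 1 1 2 0 2
3 3 1 1 0 0
2 1 1 2 3 1
1 1 3 1 1 0
1 2 2 2 3 1
0 2 3 0 2 1
[6] 0 1 1 2 0 2
3 3 1 1 0 0
2 1 1 2 3 1
1 1 3 1 1 0
1 2 3 2 3 1
0 2 3 0 2 1
[7] 0 1 1 2 0 2
3 3 1 1 0 0
2 1 2 2 3 1
1 2 0 2 1 0
1 3 2 3 3 1
0 3 0 1 2 1
[8] 0 1 1 2 0 2
3 3 1 1 0 0
2 1 2 2 3 1
1 2 0 2 1 0
1 3 3 3 3 1
0 3 0 1 2 1
[9] 0 1 1 2 0 2
3 3 1 1 0 0
2 1 2 2 3 1
1 3 1 3 2 0
2 1 2 1 0 2
1 0 2 2 3 1
[10] 0 1 1 2 0 2
3 3 1 1 0 0
2 1 2 2 3 1
1 3 1 3 2 0
2 1 3 1 0 2
1 0 2 2 3 1
[11] 0 1 1 2 0 2
3 3 1 1 0 0
2 1 2 2 3 1
1 3 2 3 2 0
2 2 0 2 0 2
1 0 3 2 3 1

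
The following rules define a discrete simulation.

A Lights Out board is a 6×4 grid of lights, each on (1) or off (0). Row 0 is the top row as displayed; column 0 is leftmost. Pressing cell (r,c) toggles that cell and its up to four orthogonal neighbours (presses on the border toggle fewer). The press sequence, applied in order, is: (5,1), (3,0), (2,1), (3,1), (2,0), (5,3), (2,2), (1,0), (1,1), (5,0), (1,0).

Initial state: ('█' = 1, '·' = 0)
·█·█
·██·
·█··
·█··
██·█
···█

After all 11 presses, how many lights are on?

8

step 0: ·█·█
·██·
·█··
·█··
██·█
···█
step 1: ·█·█
·██·
·█··
·█··
█··█
████
step 2: ·█·█
·██·
██··
█···
···█
████
step 3: ·█·█
··█·
··█·
██··
···█
████
step 4: ·█·█
··█·
·██·
··█·
·█·█
████
step 5: ·█·█
█·█·
█·█·
█·█·
·█·█
████
step 6: ·█·█
█·█·
█·█·
█·█·
·█··
██··
step 7: ·█·█
█···
██·█
█···
·█··
██··
step 8: ██·█
·█··
·█·█
█···
·█··
██··
step 9: █··█
█·█·
···█
█···
·█··
██··
step 10: █··█
█·█·
···█
█···
██··
····
step 11: ···█
·██·
█··█
█···
██··
····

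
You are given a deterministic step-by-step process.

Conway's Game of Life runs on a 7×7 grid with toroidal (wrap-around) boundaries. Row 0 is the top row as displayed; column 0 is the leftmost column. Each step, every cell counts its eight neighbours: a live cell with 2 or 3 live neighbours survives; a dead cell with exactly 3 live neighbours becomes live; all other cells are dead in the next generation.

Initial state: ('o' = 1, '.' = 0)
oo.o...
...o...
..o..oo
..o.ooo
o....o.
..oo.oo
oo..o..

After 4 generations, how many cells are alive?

k=0  oo.o...
...o...
..o..oo
..o.ooo
o....o.
..oo.oo
oo..o..
k=1  oo.oo..
oo.oo.o
..o...o
oo.oo..
ooo....
..oo.o.
....oo.
k=2  .o.....
....o.o
......o
...o..o
o.....o
..oo.oo
.o...oo
k=3  ......o
o....o.
o.....o
.....oo
o.ooo..
.oo.o..
.o..ooo
k=4  ....o..
o....o.
o......
.o.ooo.
o.o.o.o
......o
.oooo.o

18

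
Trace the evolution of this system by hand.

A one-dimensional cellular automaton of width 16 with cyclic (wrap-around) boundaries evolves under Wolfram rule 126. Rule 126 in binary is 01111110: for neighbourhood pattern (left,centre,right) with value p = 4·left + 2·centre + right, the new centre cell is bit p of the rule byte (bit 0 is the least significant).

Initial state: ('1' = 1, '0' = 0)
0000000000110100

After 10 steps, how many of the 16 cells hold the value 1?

step 0: 0000000000110100
step 1: 0000000001111110
step 2: 0000000011000011
step 3: 1000000111100111
step 4: 1100001100111100
step 5: 1110011111100111
step 6: 0011110000111100
step 7: 0110011001100110
step 8: 1111111111111111
step 9: 0000000000000000
step 10: 0000000000000000

0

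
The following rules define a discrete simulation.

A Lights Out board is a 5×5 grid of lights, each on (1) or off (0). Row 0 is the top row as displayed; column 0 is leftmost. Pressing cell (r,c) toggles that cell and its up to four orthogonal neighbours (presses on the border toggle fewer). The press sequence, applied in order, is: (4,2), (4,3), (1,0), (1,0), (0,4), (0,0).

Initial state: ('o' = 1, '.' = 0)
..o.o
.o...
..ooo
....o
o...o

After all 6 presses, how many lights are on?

0) ..o.o
.o...
..ooo
....o
o...o
1) ..o.o
.o...
..ooo
..o.o
ooooo
2) ..o.o
.o...
..ooo
..ooo
oo...
3) o.o.o
o....
o.ooo
..ooo
oo...
4) ..o.o
.o...
..ooo
..ooo
oo...
5) ..oo.
.o..o
..ooo
..ooo
oo...
6) oooo.
oo..o
..ooo
..ooo
oo...

15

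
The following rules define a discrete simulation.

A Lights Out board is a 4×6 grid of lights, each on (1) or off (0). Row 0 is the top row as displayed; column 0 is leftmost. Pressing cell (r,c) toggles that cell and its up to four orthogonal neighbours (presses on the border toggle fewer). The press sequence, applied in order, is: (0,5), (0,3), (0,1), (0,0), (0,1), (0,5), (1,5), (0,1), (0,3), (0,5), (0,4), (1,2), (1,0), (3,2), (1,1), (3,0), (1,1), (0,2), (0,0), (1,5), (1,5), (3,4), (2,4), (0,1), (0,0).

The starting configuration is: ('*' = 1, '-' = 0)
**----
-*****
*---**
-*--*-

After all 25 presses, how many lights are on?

t=0: **----
-*****
*---**
-*--*-
t=1: **--**
-****-
*---**
-*--*-
t=2: ****-*
-**-*-
*---**
-*--*-
t=3: ---*-*
--*-*-
*---**
-*--*-
t=4: **-*-*
*-*-*-
*---**
-*--*-
t=5: --**-*
***-*-
*---**
-*--*-
t=6: --***-
***-**
*---**
-*--*-
t=7: --****
***---
*---*-
-*--*-
t=8: **-***
*-*---
*---*-
-*--*-
t=9: ***--*
*-**--
*---*-
-*--*-
t=10: ***-*-
*-**-*
*---*-
-*--*-
t=11: ****-*
*-****
*---*-
-*--*-
t=12: **-*-*
**--**
*-*-*-
-*--*-
t=13: -*-*-*
----**
--*-*-
-*--*-
t=14: -*-*-*
----**
----*-
--***-
t=15: ---*-*
***-**
-*--*-
--***-
t=16: ---*-*
***-**
**--*-
*****-
t=17: -*-*-*
----**
*---*-
*****-
t=18: --*--*
--*-**
*---*-
*****-
t=19: ***--*
*-*-**
*---*-
*****-
t=20: ***---
*-*---
*---**
*****-
t=21: ***--*
*-*-**
*---*-
*****-
t=22: ***--*
*-*-**
*-----
***--*
t=23: ***--*
*-*--*
*--***
***-**
t=24: -----*
***--*
*--***
***-**
t=25: **---*
-**--*
*--***
***-**

15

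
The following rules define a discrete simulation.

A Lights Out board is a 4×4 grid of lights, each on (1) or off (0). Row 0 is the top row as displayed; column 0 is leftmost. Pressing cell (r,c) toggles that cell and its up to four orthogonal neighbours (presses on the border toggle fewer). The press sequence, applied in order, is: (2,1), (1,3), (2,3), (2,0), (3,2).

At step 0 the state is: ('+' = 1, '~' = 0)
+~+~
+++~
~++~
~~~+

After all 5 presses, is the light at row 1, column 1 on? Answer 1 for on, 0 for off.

0

k=0  +~+~
+++~
~++~
~~~+
k=1  +~+~
+~+~
+~~~
~+~+
k=2  +~++
+~~+
+~~+
~+~+
k=3  +~++
+~~~
+~+~
~+~~
k=4  +~++
~~~~
~++~
++~~
k=5  +~++
~~~~
~+~~
+~++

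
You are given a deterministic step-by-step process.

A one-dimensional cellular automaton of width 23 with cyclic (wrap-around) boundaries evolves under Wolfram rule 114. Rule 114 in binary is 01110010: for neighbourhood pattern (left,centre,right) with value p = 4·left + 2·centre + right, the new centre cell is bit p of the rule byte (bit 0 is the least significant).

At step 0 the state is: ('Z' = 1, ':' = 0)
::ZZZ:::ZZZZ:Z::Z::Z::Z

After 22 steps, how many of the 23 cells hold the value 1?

0) ::ZZZ:::ZZZZ:Z::Z::Z::Z
1) ZZ::ZZ:Z:::ZZ:ZZ:ZZ:ZZ:
2) :ZZZ:ZZ:Z:Z:ZZ:ZZ:ZZ:ZZ
3) Z::ZZ:ZZ:Z:Z:ZZ:ZZ:ZZ:Z
4) ZZZ:ZZ:ZZ:Z:Z:ZZ:ZZ:ZZ:
5) ::ZZ:ZZ:ZZ:Z:Z:ZZ:ZZ:ZZ
6) ZZ:ZZ:ZZ:ZZ:Z:Z:ZZ:ZZ:Z
7) :ZZ:ZZ:ZZ:ZZ:Z:Z:ZZ:ZZ:
8) Z:ZZ:ZZ:ZZ:ZZ:Z:Z:ZZ:ZZ
9) ZZ:ZZ:ZZ:ZZ:ZZ:Z:Z:ZZ::
10) :ZZ:ZZ:ZZ:ZZ:ZZ:Z:Z:ZZZ
11) Z:ZZ:ZZ:ZZ:ZZ:ZZ:Z:Z::Z
12) ZZ:ZZ:ZZ:ZZ:ZZ:ZZ:Z:ZZ:
13) :ZZ:ZZ:ZZ:ZZ:ZZ:ZZ:Z:ZZ
14) Z:ZZ:ZZ:ZZ:ZZ:ZZ:ZZ:Z:Z
15) ZZ:ZZ:ZZ:ZZ:ZZ:ZZ:ZZ:Z:
16) :ZZ:ZZ:ZZ:ZZ:ZZ:ZZ:ZZ:Z
17) Z:ZZ:ZZ:ZZ:ZZ:ZZ:ZZ:ZZ:
18) :Z:ZZ:ZZ:ZZ:ZZ:ZZ:ZZ:ZZ
19) Z:Z:ZZ:ZZ:ZZ:ZZ:ZZ:ZZ:Z
20) ZZ:Z:ZZ:ZZ:ZZ:ZZ:ZZ:ZZ:
21) :ZZ:Z:ZZ:ZZ:ZZ:ZZ:ZZ:ZZ
22) Z:ZZ:Z:ZZ:ZZ:ZZ:ZZ:ZZ:Z

15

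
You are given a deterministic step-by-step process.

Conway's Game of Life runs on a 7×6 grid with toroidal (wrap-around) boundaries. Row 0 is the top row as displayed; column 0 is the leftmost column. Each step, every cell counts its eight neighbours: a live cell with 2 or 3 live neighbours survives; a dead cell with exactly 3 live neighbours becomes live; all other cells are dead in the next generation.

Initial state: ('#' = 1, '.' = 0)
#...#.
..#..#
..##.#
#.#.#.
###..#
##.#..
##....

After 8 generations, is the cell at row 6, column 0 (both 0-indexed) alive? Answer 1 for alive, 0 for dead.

gen 0: #...#.
..#..#
..##.#
#.#.#.
###..#
##.#..
##....
gen 1: #.....
###..#
#.#..#
....#.
....#.
......
..#...
gen 2: #.#..#
..#...
..###.
...##.
......
......
......
gen 3: .#....
..#.##
..#.#.
..#.#.
......
......
......
gen 4: ......
.##.##
.##.#.
......
......
......
......
gen 5: ......
###.##
###.##
......
......
......
......
gen 6: ##...#
..#.#.
..#.#.
##...#
......
......
......
gen 7: ##...#
#.#.#.
#.#.#.
##...#
#.....
......
#.....
gen 8: ......
..#.#.
..#.#.
......
##...#
......
##...#

1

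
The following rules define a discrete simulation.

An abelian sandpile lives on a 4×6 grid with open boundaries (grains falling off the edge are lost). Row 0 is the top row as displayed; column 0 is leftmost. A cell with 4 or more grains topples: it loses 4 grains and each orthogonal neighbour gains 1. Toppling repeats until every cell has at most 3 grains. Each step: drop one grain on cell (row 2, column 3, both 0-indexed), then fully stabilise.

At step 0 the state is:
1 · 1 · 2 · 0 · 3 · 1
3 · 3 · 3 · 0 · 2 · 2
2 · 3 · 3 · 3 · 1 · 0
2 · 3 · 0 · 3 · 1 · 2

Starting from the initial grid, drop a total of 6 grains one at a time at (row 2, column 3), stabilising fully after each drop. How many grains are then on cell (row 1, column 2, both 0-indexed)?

1

[0] 1 · 1 · 2 · 0 · 3 · 1
3 · 3 · 3 · 0 · 2 · 2
2 · 3 · 3 · 3 · 1 · 0
2 · 3 · 0 · 3 · 1 · 2
[1] 2 · 2 · 3 · 0 · 3 · 1
1 · 2 · 1 · 2 · 2 · 2
1 · 3 · 2 · 2 · 2 · 0
0 · 1 · 3 · 0 · 2 · 2
[2] 2 · 2 · 3 · 0 · 3 · 1
1 · 2 · 1 · 2 · 2 · 2
1 · 3 · 2 · 3 · 2 · 0
0 · 1 · 3 · 0 · 2 · 2
[3] 2 · 2 · 3 · 0 · 3 · 1
1 · 2 · 1 · 3 · 2 · 2
1 · 3 · 3 · 0 · 3 · 0
0 · 1 · 3 · 1 · 2 · 2
[4] 2 · 2 · 3 · 0 · 3 · 1
1 · 2 · 1 · 3 · 2 · 2
1 · 3 · 3 · 1 · 3 · 0
0 · 1 · 3 · 1 · 2 · 2
[5] 2 · 2 · 3 · 0 · 3 · 1
1 · 2 · 1 · 3 · 2 · 2
1 · 3 · 3 · 2 · 3 · 0
0 · 1 · 3 · 1 · 2 · 2
[6] 2 · 2 · 3 · 0 · 3 · 1
1 · 2 · 1 · 3 · 2 · 2
1 · 3 · 3 · 3 · 3 · 0
0 · 1 · 3 · 1 · 2 · 2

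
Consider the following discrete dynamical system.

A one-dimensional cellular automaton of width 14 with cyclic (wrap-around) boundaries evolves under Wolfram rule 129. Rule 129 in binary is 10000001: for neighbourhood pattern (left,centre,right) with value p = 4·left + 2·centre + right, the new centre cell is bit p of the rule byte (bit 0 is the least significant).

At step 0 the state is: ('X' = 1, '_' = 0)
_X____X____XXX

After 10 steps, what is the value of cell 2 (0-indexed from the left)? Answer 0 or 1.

step 0: _X____X____XXX
step 1: ___XX___XX__X_
step 2: XX____X_______
step 3: ___XX___XXXXX_
step 4: XX____X__XXX__
step 5: ___XX_____X___
step 6: XX____XXX___XX
step 7: X__XX__X__X__X
step 8: ______________
step 9: XXXXXXXXXXXXXX
step 10: XXXXXXXXXXXXXX

1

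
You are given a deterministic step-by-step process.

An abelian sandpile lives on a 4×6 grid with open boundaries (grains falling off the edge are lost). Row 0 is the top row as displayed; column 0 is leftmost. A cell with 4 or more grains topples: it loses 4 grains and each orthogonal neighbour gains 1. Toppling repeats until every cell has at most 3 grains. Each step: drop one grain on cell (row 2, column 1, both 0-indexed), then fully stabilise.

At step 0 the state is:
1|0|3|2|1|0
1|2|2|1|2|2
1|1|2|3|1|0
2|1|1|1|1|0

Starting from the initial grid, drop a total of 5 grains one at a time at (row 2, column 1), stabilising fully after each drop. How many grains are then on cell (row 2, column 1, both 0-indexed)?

2

t=0: 1|0|3|2|1|0
1|2|2|1|2|2
1|1|2|3|1|0
2|1|1|1|1|0
t=1: 1|0|3|2|1|0
1|2|2|1|2|2
1|2|2|3|1|0
2|1|1|1|1|0
t=2: 1|0|3|2|1|0
1|2|2|1|2|2
1|3|2|3|1|0
2|1|1|1|1|0
t=3: 1|0|3|2|1|0
1|3|2|1|2|2
2|0|3|3|1|0
2|2|1|1|1|0
t=4: 1|0|3|2|1|0
1|3|2|1|2|2
2|1|3|3|1|0
2|2|1|1|1|0
t=5: 1|0|3|2|1|0
1|3|2|1|2|2
2|2|3|3|1|0
2|2|1|1|1|0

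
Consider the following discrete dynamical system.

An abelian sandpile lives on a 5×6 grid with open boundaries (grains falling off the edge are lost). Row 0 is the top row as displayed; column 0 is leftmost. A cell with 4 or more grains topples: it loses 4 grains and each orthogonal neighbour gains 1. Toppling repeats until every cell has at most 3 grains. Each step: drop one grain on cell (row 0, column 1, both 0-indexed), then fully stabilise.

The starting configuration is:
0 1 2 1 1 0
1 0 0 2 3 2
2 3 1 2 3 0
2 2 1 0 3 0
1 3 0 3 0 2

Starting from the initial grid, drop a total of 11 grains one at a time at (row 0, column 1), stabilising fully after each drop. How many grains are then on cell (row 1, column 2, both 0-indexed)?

1

t=0: 0 1 2 1 1 0
1 0 0 2 3 2
2 3 1 2 3 0
2 2 1 0 3 0
1 3 0 3 0 2
t=1: 0 2 2 1 1 0
1 0 0 2 3 2
2 3 1 2 3 0
2 2 1 0 3 0
1 3 0 3 0 2
t=2: 0 3 2 1 1 0
1 0 0 2 3 2
2 3 1 2 3 0
2 2 1 0 3 0
1 3 0 3 0 2
t=3: 1 0 3 1 1 0
1 1 0 2 3 2
2 3 1 2 3 0
2 2 1 0 3 0
1 3 0 3 0 2
t=4: 1 1 3 1 1 0
1 1 0 2 3 2
2 3 1 2 3 0
2 2 1 0 3 0
1 3 0 3 0 2
t=5: 1 2 3 1 1 0
1 1 0 2 3 2
2 3 1 2 3 0
2 2 1 0 3 0
1 3 0 3 0 2
t=6: 1 3 3 1 1 0
1 1 0 2 3 2
2 3 1 2 3 0
2 2 1 0 3 0
1 3 0 3 0 2
t=7: 2 1 0 2 1 0
1 2 1 2 3 2
2 3 1 2 3 0
2 2 1 0 3 0
1 3 0 3 0 2
t=8: 2 2 0 2 1 0
1 2 1 2 3 2
2 3 1 2 3 0
2 2 1 0 3 0
1 3 0 3 0 2
t=9: 2 3 0 2 1 0
1 2 1 2 3 2
2 3 1 2 3 0
2 2 1 0 3 0
1 3 0 3 0 2
t=10: 3 0 1 2 1 0
1 3 1 2 3 2
2 3 1 2 3 0
2 2 1 0 3 0
1 3 0 3 0 2
t=11: 3 1 1 2 1 0
1 3 1 2 3 2
2 3 1 2 3 0
2 2 1 0 3 0
1 3 0 3 0 2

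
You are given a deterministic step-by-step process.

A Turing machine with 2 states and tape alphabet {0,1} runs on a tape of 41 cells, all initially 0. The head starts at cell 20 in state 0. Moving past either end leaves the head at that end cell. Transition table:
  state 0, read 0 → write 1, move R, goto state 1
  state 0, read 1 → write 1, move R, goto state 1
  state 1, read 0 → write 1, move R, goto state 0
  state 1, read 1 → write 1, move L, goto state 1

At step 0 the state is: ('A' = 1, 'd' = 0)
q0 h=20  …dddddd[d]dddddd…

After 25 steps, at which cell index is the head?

k=0  q0 h=20  …dddddd[d]dddddd…
k=1  q1 h=21  …dddddA[d]dddddd…
k=2  q0 h=22  …ddddAA[d]dddddd…
k=3  q1 h=23  …dddAAA[d]dddddd…
k=4  q0 h=24  …ddAAAA[d]dddddd…
k=5  q1 h=25  …dAAAAA[d]dddddd…
k=6  q0 h=26  …AAAAAA[d]dddddd…
k=7  q1 h=27  …AAAAAA[d]dddddd…
k=8  q0 h=28  …AAAAAA[d]dddddd…
k=9  q1 h=29  …AAAAAA[d]dddddd…
k=10  q0 h=30  …AAAAAA[d]dddddd…
k=11  q1 h=31  …AAAAAA[d]dddddd…
k=12  q0 h=32  …AAAAAA[d]dddddd…
k=13  q1 h=33  …AAAAAA[d]dddddd…
k=14  q0 h=34  …AAAAAA[d]dddddd|
k=15  q1 h=35  …AAAAAA[d]ddddd|
k=16  q0 h=36  …AAAAAA[d]dddd|
k=17  q1 h=37  …AAAAAA[d]ddd|
k=18  q0 h=38  …AAAAAA[d]dd|
k=19  q1 h=39  …AAAAAA[d]d|
k=20  q0 h=40  …AAAAAA[d]|
k=21  q1 h=40  …AAAAAA[A]|
k=22  q1 h=39  …AAAAAA[A]A|
k=23  q1 h=38  …AAAAAA[A]AA|
k=24  q1 h=37  …AAAAAA[A]AAA|
k=25  q1 h=36  …AAAAAA[A]AAAA|

36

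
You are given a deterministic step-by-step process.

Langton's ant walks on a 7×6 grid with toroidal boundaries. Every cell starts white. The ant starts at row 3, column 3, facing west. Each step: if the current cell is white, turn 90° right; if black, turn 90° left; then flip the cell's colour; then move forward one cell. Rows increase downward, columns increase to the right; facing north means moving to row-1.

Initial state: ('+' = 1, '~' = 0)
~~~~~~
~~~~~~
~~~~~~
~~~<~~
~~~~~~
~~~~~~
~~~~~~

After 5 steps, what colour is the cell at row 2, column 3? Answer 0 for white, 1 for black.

1

[0] ~~~~~~
~~~~~~
~~~~~~
~~~<~~
~~~~~~
~~~~~~
~~~~~~
[1] ~~~~~~
~~~~~~
~~~^~~
~~~+~~
~~~~~~
~~~~~~
~~~~~~
[2] ~~~~~~
~~~~~~
~~~+>~
~~~+~~
~~~~~~
~~~~~~
~~~~~~
[3] ~~~~~~
~~~~~~
~~~++~
~~~+v~
~~~~~~
~~~~~~
~~~~~~
[4] ~~~~~~
~~~~~~
~~~++~
~~~<+~
~~~~~~
~~~~~~
~~~~~~
[5] ~~~~~~
~~~~~~
~~~++~
~~~~+~
~~~v~~
~~~~~~
~~~~~~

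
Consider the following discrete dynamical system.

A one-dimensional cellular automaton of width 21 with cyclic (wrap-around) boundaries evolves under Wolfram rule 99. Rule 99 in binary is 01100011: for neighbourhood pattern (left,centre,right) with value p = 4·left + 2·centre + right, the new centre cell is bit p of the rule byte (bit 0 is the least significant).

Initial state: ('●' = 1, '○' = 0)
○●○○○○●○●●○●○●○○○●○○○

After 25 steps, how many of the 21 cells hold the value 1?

k=0  ○●○○○○●○●●○●○●○○○●○○○
k=1  ●○○●●●○●○●●○●○○●●○○●●
k=2  ●○●○○●●○●○●●○○●○●○●○○
k=3  ○●○○●○●●○●○●○●○●○●○○●
k=4  ●○○●○●○●●○●○●○●○●○○●○
k=5  ○○●○●○●○●●○●○●○●○○●○●
k=6  ○●○●○●○●○●●○●○●○○●○●○
k=7  ●○●○●○●○●○●●○●○○●○●○○
k=8  ○●○●○●○●○●○●●○○●○●○○●
k=9  ●○●○●○●○●○●○●○●○●○○●○
k=10  ○●○●○●○●○●○●○●○●○○●○●
k=11  ●○●○●○●○●○●○●○●○○●○●○
k=12  ○●○●○●○●○●○●○●○○●○●○●
k=13  ●○●○●○●○●○●○●○○●○●○●○
k=14  ○●○●○●○●○●○●○○●○●○●○●
k=15  ●○●○●○●○●○●○○●○●○●○●○
k=16  ○●○●○●○●○●○○●○●○●○●○●
k=17  ●○●○●○●○●○○●○●○●○●○●○
k=18  ○●○●○●○●○○●○●○●○●○●○●
k=19  ●○●○●○●○○●○●○●○●○●○●○
k=20  ○●○●○●○○●○●○●○●○●○●○●
k=21  ●○●○●○○●○●○●○●○●○●○●○
k=22  ○●○●○○●○●○●○●○●○●○●○●
k=23  ●○●○○●○●○●○●○●○●○●○●○
k=24  ○●○○●○●○●○●○●○●○●○●○●
k=25  ●○○●○●○●○●○●○●○●○●○●○

10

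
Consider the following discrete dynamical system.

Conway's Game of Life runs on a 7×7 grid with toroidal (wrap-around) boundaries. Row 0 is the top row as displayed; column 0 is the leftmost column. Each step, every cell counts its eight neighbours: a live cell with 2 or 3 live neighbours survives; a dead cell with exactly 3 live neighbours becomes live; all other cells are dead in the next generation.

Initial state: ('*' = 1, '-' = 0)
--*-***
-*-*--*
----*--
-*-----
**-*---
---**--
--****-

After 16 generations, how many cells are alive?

11

k=0  --*-***
-*-*--*
----*--
-*-----
**-*---
---**--
--****-
k=1  **----*
*-**--*
*-*----
***----
**-**--
-*---*-
--*---*
k=2  ---*-*-
--**---
-------
------*
---**-*
-*-****
--*--**
k=3  ---*-**
--***--
-------
-----*-
--**--*
-------
*-*----
k=4  -*---**
--****-
---**--
-------
-------
-***---
------*
k=5  *-**--*
--*---*
--*--*-
-------
--*----
--*----
-*---**
k=6  --**---
*-*--**
-------
-------
-------
-**----
-*-*-**
k=7  ---*---
-***--*
------*
-------
-------
***----
**-**--
k=8  -------
*-**---
*-*----
-------
-*-----
*-**---
*--**--
k=9  -**-*--
--**---
--**---
-*-----
-**----
*-***--
-****--
k=10  ----*--
----*--
-*-*---
-*-*---
*------
*---*--
*----*-
k=11  ----**-
---**--
---**--
**-----
**-----
**-----
----***
k=12  ------*
-------
--***--
***----
--*---*
-*---*-
*---*-*
k=13  *----**
---*---
--**---
*------
--*---*
-*---*-
*-----*
k=14  *----*-
--***-*
--**---
-***---
**----*
-*---*-
-*-----
k=15  *******
-**-***
-------
---*---
------*
-**---*
**----*
k=16  -------
-------
--****-
-------
*-*----
-**--**
----*--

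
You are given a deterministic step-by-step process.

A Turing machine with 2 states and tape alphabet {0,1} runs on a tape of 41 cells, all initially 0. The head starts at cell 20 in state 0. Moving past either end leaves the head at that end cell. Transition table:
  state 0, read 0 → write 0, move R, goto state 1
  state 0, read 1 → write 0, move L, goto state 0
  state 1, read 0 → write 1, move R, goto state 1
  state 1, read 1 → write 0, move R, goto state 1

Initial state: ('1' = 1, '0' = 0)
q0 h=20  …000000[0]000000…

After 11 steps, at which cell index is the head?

31

0) q0 h=20  …000000[0]000000…
1) q1 h=21  …000000[0]000000…
2) q1 h=22  …000001[0]000000…
3) q1 h=23  …000011[0]000000…
4) q1 h=24  …000111[0]000000…
5) q1 h=25  …001111[0]000000…
6) q1 h=26  …011111[0]000000…
7) q1 h=27  …111111[0]000000…
8) q1 h=28  …111111[0]000000…
9) q1 h=29  …111111[0]000000…
10) q1 h=30  …111111[0]000000…
11) q1 h=31  …111111[0]000000…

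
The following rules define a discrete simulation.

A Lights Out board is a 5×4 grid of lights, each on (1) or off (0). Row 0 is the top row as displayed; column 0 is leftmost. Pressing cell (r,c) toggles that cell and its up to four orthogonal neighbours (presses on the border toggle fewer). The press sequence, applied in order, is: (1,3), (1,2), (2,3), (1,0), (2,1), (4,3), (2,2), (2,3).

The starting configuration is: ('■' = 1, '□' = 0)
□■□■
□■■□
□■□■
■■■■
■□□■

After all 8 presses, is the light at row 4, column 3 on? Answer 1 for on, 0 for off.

0

step 0: □■□■
□■■□
□■□■
■■■■
■□□■
step 1: □■□□
□■□■
□■□□
■■■■
■□□■
step 2: □■■□
□□■□
□■■□
■■■■
■□□■
step 3: □■■□
□□■■
□■□■
■■■□
■□□■
step 4: ■■■□
■■■■
■■□■
■■■□
■□□■
step 5: ■■■□
■□■■
□□■■
■□■□
■□□■
step 6: ■■■□
■□■■
□□■■
■□■■
■□■□
step 7: ■■■□
■□□■
□■□□
■□□■
■□■□
step 8: ■■■□
■□□□
□■■■
■□□□
■□■□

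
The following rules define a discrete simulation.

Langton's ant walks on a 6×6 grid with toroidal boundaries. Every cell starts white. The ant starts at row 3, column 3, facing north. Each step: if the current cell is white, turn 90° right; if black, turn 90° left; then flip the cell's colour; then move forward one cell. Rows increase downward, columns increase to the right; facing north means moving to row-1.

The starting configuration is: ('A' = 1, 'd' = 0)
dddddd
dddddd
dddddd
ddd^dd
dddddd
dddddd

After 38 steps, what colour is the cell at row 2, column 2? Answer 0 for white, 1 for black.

1

gen 0: dddddd
dddddd
dddddd
ddd^dd
dddddd
dddddd
gen 1: dddddd
dddddd
dddddd
dddA>d
dddddd
dddddd
gen 2: dddddd
dddddd
dddddd
dddAAd
ddddvd
dddddd
gen 3: dddddd
dddddd
dddddd
dddAAd
ddd<Ad
dddddd
gen 4: dddddd
dddddd
dddddd
ddd^Ad
dddAAd
dddddd
gen 5: dddddd
dddddd
dddddd
dd<dAd
dddAAd
dddddd
gen 6: dddddd
dddddd
dd^ddd
ddAdAd
dddAAd
dddddd
gen 7: dddddd
dddddd
ddA>dd
ddAdAd
dddAAd
dddddd
gen 8: dddddd
dddddd
ddAAdd
ddAvAd
dddAAd
dddddd
gen 9: dddddd
dddddd
ddAAdd
dd<AAd
dddAAd
dddddd
gen 10: dddddd
dddddd
ddAAdd
dddAAd
ddvAAd
dddddd
gen 11: dddddd
dddddd
ddAAdd
dddAAd
d<AAAd
dddddd
gen 12: dddddd
dddddd
ddAAdd
d^dAAd
dAAAAd
dddddd
gen 13: dddddd
dddddd
ddAAdd
dA>AAd
dAAAAd
dddddd
gen 14: dddddd
dddddd
ddAAdd
dAAAAd
dAvAAd
dddddd
gen 15: dddddd
dddddd
ddAAdd
dAAAAd
dAd>Ad
dddddd
gen 16: dddddd
dddddd
ddAAdd
dAA^Ad
dAddAd
dddddd
gen 17: dddddd
dddddd
ddAAdd
dA<dAd
dAddAd
dddddd
gen 18: dddddd
dddddd
ddAAdd
dAddAd
dAvdAd
dddddd
gen 19: dddddd
dddddd
ddAAdd
dAddAd
d<AdAd
dddddd
gen 20: dddddd
dddddd
ddAAdd
dAddAd
ddAdAd
dvdddd
gen 21: dddddd
dddddd
ddAAdd
dAddAd
ddAdAd
<Adddd
gen 22: dddddd
dddddd
ddAAdd
dAddAd
^dAdAd
AAdddd
gen 23: dddddd
dddddd
ddAAdd
dAddAd
A>AdAd
AAdddd
gen 24: dddddd
dddddd
ddAAdd
dAddAd
AAAdAd
Avdddd
gen 25: dddddd
dddddd
ddAAdd
dAddAd
AAAdAd
Ad>ddd
gen 26: ddvddd
dddddd
ddAAdd
dAddAd
AAAdAd
AdAddd
gen 27: d<Addd
dddddd
ddAAdd
dAddAd
AAAdAd
AdAddd
gen 28: dAAddd
dddddd
ddAAdd
dAddAd
AAAdAd
A^Addd
gen 29: dAAddd
dddddd
ddAAdd
dAddAd
AAAdAd
AA>ddd
gen 30: dAAddd
dddddd
ddAAdd
dAddAd
AA^dAd
AAdddd
gen 31: dAAddd
dddddd
ddAAdd
dAddAd
A<ddAd
AAdddd
gen 32: dAAddd
dddddd
ddAAdd
dAddAd
AdddAd
Avdddd
gen 33: dAAddd
dddddd
ddAAdd
dAddAd
AdddAd
Ad>ddd
gen 34: dAvddd
dddddd
ddAAdd
dAddAd
AdddAd
AdAddd
gen 35: dAd>dd
dddddd
ddAAdd
dAddAd
AdddAd
AdAddd
gen 36: dAdAdd
dddvdd
ddAAdd
dAddAd
AdddAd
AdAddd
gen 37: dAdAdd
dd<Add
ddAAdd
dAddAd
AdddAd
AdAddd
gen 38: dA^Add
ddAAdd
ddAAdd
dAddAd
AdddAd
AdAddd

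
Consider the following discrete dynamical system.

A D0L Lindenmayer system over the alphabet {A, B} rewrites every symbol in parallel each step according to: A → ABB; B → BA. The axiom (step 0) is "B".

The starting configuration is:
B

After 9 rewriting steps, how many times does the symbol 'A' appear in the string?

985

k=0  B
k=1  BA
k=2  BAABB
k=3  BAABBABBBABA
k=4  BAABBABBBABAABBBABABAABBBAABB
k=5  BAABBABBBABAABBBABABAABBBAABBABBBABABAABBBAABBBAABBABBBABABAABBABBBABA
k=6  BAABBABBBABAABBBABABAABBBAABBABBBABABAABBBAABBBAABBABBBABA…BAABBABBBABAABBBABABAABBBAABBBAABBABBBABAABBBABABAABBBAABB  (len 169)
k=7  BAABBABBBABAABBBABABAABBBAABBABBBABABAABBBAABBBAABBABBBABA…ABBBABABAABBBAABBABBBABABAABBBAABBBAABBABBBABABAABBABBBABA  (len 408)
k=8  BAABBABBBABAABBBABABAABBBAABBABBBABABAABBBAABBBAABBABBBABA…BAABBABBBABAABBBABABAABBBAABBBAABBABBBABAABBBABABAABBBAABB  (len 985)
k=9  BAABBABBBABAABBBABABAABBBAABBABBBABABAABBBAABBBAABBABBBABA…ABBBABABAABBBAABBABBBABABAABBBAABBBAABBABBBABABAABBABBBABA  (len 2378)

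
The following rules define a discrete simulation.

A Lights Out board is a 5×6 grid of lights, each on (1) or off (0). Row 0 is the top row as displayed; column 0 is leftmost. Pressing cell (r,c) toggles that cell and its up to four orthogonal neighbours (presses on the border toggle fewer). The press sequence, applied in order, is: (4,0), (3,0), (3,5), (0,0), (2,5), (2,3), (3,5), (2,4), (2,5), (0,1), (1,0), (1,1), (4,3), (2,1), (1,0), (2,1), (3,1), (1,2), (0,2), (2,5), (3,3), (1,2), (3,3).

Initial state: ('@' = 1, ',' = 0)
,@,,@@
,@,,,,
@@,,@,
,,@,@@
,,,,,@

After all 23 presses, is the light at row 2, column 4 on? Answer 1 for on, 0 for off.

0

0) ,@,,@@
,@,,,,
@@,,@,
,,@,@@
,,,,,@
1) ,@,,@@
,@,,,,
@@,,@,
@,@,@@
@@,,,@
2) ,@,,@@
,@,,,,
,@,,@,
,@@,@@
,@,,,@
3) ,@,,@@
,@,,,,
,@,,@@
,@@,,,
,@,,,,
4) @,,,@@
@@,,,,
,@,,@@
,@@,,,
,@,,,,
5) @,,,@@
@@,,,@
,@,,,,
,@@,,@
,@,,,,
6) @,,,@@
@@,@,@
,@@@@,
,@@@,@
,@,,,,
7) @,,,@@
@@,@,@
,@@@@@
,@@@@,
,@,,,@
8) @,,,@@
@@,@@@
,@@,,,
,@@@,,
,@,,,@
9) @,,,@@
@@,@@,
,@@,@@
,@@@,@
,@,,,@
10) ,@@,@@
@,,@@,
,@@,@@
,@@@,@
,@,,,@
11) @@@,@@
,@,@@,
@@@,@@
,@@@,@
,@,,,@
12) @,@,@@
@,@@@,
@,@,@@
,@@@,@
,@,,,@
13) @,@,@@
@,@@@,
@,@,@@
,@@,,@
,@@@@@
14) @,@,@@
@@@@@,
,@,,@@
,,@,,@
,@@@@@
15) ,,@,@@
,,@@@,
@@,,@@
,,@,,@
,@@@@@
16) ,,@,@@
,@@@@,
,,@,@@
,@@,,@
,@@@@@
17) ,,@,@@
,@@@@,
,@@,@@
@,,,,@
,,@@@@
18) ,,,,@@
,,,,@,
,@,,@@
@,,,,@
,,@@@@
19) ,@@@@@
,,@,@,
,@,,@@
@,,,,@
,,@@@@
20) ,@@@@@
,,@,@@
,@,,,,
@,,,,,
,,@@@@
21) ,@@@@@
,,@,@@
,@,@,,
@,@@@,
,,@,@@
22) ,@,@@@
,@,@@@
,@@@,,
@,@@@,
,,@,@@
23) ,@,@@@
,@,@@@
,@@,,,
@,,,,,
,,@@@@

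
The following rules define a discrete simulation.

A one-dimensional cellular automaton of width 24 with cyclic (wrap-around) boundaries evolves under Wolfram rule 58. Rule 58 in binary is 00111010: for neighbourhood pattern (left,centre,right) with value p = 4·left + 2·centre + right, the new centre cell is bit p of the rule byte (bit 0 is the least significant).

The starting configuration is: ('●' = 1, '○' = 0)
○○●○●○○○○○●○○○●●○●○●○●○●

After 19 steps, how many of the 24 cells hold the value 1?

13

gen 0: ○○●○●○○○○○●○○○●●○●○●○●○●
gen 1: ●●○●○●○○○●○●○●●○●○●○●○●○
gen 2: ●○●○●○●○●○●○●●○●○●○●○●○●
gen 3: ○●○●○●○●○●○●●○●○●○●○●○●●
gen 4: ●○●○●○●○●○●●○●○●○●○●○●●○
gen 5: ○●○●○●○●○●●○●○●○●○●○●●○●
gen 6: ●○●○●○●○●●○●○●○●○●○●●○●○
gen 7: ○●○●○●○●●○●○●○●○●○●●○●○●
gen 8: ●○●○●○●●○●○●○●○●○●●○●○●○
gen 9: ○●○●○●●○●○●○●○●○●●○●○●○●
gen 10: ●○●○●●○●○●○●○●○●●○●○●○●○
gen 11: ○●○●●○●○●○●○●○●●○●○●○●○●
gen 12: ●○●●○●○●○●○●○●●○●○●○●○●○
gen 13: ○●●○●○●○●○●○●●○●○●○●○●○●
gen 14: ●●○●○●○●○●○●●○●○●○●○●○●○
gen 15: ●○●○●○●○●○●●○●○●○●○●○●○●
gen 16: ○●○●○●○●○●●○●○●○●○●○●○●●
gen 17: ●○●○●○●○●●○●○●○●○●○●○●●○
gen 18: ○●○●○●○●●○●○●○●○●○●○●●○●
gen 19: ●○●○●○●●○●○●○●○●○●○●●○●○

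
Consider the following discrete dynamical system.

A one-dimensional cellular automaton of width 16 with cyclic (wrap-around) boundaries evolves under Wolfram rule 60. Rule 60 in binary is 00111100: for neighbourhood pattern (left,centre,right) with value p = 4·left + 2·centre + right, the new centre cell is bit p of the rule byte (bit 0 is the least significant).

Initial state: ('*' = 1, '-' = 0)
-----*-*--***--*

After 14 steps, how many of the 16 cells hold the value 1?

t=0: -----*-*--***--*
t=1: *----****-*--*-*
t=2: -*---*---***-***
t=3: ***--**--*--**--
t=4: *--*-*-*-**-*-*-
t=5: **-*******-*****
t=6: --**------**----
t=7: --*-*-----*-*---
t=8: --****----****--
t=9: --*---*---*---*-
t=10: --**--**--**--**
t=11: *-*-*-*-*-*-*-*-
t=12: ****************
t=13: ----------------
t=14: ----------------

0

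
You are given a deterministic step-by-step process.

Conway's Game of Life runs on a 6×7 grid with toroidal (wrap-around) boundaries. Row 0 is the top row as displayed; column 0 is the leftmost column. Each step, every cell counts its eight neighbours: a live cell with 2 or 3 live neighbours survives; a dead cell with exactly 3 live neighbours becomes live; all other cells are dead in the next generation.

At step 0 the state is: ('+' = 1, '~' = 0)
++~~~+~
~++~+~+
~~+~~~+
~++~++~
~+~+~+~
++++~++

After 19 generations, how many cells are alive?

4

0) ++~~~+~
~++~+~+
~~+~~~+
~++~++~
~+~+~+~
++++~++
1) ~~~~~~~
~~++~~+
~~~~+~+
++~~+++
~~~~~~~
~~~+~+~
2) ~~+++~~
~~~+~+~
~++~+~~
+~~~+~+
+~~~~~~
~~~~~~~
3) ~~+++~~
~+~~~+~
+++~+~+
+~~+~++
+~~~~~+
~~~+~~~
4) ~~+++~~
~~~~~++
~~+++~~
~~+++~~
+~~~++~
~~+++~~
5) ~~+~~~~
~~~~~+~
~~+~~~~
~++~~~~
~+~~~+~
~++~~~~
6) ~++~~~~
~~~~~~~
~++~~~~
~++~~~~
+~~~~~~
~++~~~~
7) ~++~~~~
~~~~~~~
~++~~~~
+~+~~~~
+~~~~~~
+~+~~~~
8) ~++~~~~
~~~~~~~
~++~~~~
+~+~~~~
+~~~~~+
+~+~~~~
9) ~++~~~~
~~~~~~~
~++~~~~
+~+~~~+
+~~~~~+
+~+~~~+
10) +++~~~~
~~~~~~~
+++~~~~
~~+~~~+
~~~~~+~
~~+~~~+
11) +++~~~~
~~~~~~~
+++~~~~
+~+~~~+
~~~~~++
+~+~~~+
12) +~+~~~+
~~~~~~~
+~+~~~+
~~+~~+~
~~~~~+~
~~+~~+~
13) ~+~~~~+
~~~~~~~
~+~~~~+
~+~~~+~
~~~~+++
~+~~~+~
14) +~~~~~~
~~~~~~~
+~~~~~~
~~~~+~~
+~~~+~+
~~~~+~~
15) ~~~~~~~
~~~~~~~
~~~~~~~
+~~~~++
~~~++~~
+~~~~++
16) ~~~~~~+
~~~~~~~
~~~~~~+
~~~~+++
~~~~+~~
~~~~+++
17) ~~~~~~+
~~~~~~~
~~~~~~+
~~~~+~+
~~~+~~~
~~~~+~+
18) ~~~~~+~
~~~~~~~
~~~~~+~
~~~~~+~
~~~++~~
~~~~~+~
19) ~~~~~~~
~~~~~~~
~~~~~~~
~~~~~+~
~~~~++~
~~~~~+~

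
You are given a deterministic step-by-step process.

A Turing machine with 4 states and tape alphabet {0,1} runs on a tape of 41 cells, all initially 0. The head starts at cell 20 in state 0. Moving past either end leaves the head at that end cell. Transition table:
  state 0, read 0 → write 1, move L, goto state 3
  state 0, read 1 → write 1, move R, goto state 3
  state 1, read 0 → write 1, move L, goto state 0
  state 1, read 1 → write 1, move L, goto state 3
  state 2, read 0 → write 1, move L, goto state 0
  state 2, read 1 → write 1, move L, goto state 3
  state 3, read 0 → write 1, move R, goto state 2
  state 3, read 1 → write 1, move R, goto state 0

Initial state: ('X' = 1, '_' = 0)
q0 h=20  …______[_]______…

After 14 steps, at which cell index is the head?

24

gen 0: q0 h=20  …______[_]______…
gen 1: q3 h=19  …______[_]X_____…
gen 2: q2 h=20  …_____X[X]______…
gen 3: q3 h=19  …______[X]X_____…
gen 4: q0 h=20  …_____X[X]______…
gen 5: q3 h=21  …____XX[_]______…
gen 6: q2 h=22  …___XXX[_]______…
gen 7: q0 h=21  …____XX[X]X_____…
gen 8: q3 h=22  …___XXX[X]______…
gen 9: q0 h=23  …__XXXX[_]______…
gen 10: q3 h=22  …___XXX[X]X_____…
gen 11: q0 h=23  …__XXXX[X]______…
gen 12: q3 h=24  …_XXXXX[_]______…
gen 13: q2 h=25  …XXXXXX[_]______…
gen 14: q0 h=24  …_XXXXX[X]X_____…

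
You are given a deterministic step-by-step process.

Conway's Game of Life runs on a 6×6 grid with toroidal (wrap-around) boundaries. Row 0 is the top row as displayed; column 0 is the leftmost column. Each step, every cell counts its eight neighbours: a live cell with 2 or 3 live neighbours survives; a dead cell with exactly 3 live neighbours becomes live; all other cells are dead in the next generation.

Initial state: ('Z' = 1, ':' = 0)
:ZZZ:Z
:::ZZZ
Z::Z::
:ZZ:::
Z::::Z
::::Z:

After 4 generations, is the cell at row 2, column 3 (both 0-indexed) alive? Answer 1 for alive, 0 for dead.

0

step 0: :ZZZ:Z
:::ZZZ
Z::Z::
:ZZ:::
Z::::Z
::::Z:
step 1: Z:Z::Z
:Z:::Z
ZZ:Z:Z
:ZZ::Z
ZZ:::Z
:ZZZZ:
step 2: :::::Z
::::::
:::::Z
::::::
:::::Z
:::ZZ:
step 3: ::::Z:
::::::
::::::
::::::
::::Z:
::::ZZ
step 4: ::::ZZ
::::::
::::::
::::::
::::ZZ
:::ZZZ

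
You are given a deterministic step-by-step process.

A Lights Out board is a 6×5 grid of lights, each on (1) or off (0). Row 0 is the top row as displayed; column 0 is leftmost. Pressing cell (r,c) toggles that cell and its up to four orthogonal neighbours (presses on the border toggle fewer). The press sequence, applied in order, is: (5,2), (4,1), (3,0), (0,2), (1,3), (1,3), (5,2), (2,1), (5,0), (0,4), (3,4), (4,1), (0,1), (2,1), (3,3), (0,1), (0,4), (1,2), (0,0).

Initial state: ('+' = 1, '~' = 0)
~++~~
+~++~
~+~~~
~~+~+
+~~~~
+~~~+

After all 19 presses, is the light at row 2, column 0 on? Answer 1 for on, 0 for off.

1

0) ~++~~
+~++~
~+~~~
~~+~+
+~~~~
+~~~+
1) ~++~~
+~++~
~+~~~
~~+~+
+~+~~
+++++
2) ~++~~
+~++~
~+~~~
~++~+
~+~~~
+~+++
3) ~++~~
+~++~
++~~~
+~+~+
++~~~
+~+++
4) ~~~+~
+~~+~
++~~~
+~+~+
++~~~
+~+++
5) ~~~~~
+~+~+
++~+~
+~+~+
++~~~
+~+++
6) ~~~+~
+~~+~
++~~~
+~+~+
++~~~
+~+++
7) ~~~+~
+~~+~
++~~~
+~+~+
+++~~
++~~+
8) ~~~+~
++~+~
~~+~~
+++~+
+++~~
++~~+
9) ~~~+~
++~+~
~~+~~
+++~+
~++~~
~~~~+
10) ~~~~+
++~++
~~+~~
+++~+
~++~~
~~~~+
11) ~~~~+
++~++
~~+~+
++++~
~++~+
~~~~+
12) ~~~~+
++~++
~~+~+
+~++~
+~~~+
~+~~+
13) +++~+
+~~++
~~+~+
+~++~
+~~~+
~+~~+
14) +++~+
++~++
++~~+
++++~
+~~~+
~+~~+
15) +++~+
++~++
++~++
++~~+
+~~++
~+~~+
16) ~~~~+
+~~++
++~++
++~~+
+~~++
~+~~+
17) ~~~+~
+~~+~
++~++
++~~+
+~~++
~+~~+
18) ~~++~
+++~~
+++++
++~~+
+~~++
~+~~+
19) ++++~
~++~~
+++++
++~~+
+~~++
~+~~+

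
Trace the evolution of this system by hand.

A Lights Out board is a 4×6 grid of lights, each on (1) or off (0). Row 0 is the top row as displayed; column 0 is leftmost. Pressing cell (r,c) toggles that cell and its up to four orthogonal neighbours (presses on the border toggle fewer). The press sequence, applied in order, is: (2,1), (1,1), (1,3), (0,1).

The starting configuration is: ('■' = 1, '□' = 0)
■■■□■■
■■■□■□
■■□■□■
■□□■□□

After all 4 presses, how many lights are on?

step 0: ■■■□■■
■■■□■□
■■□■□■
■□□■□□
step 1: ■■■□■■
■□■□■□
□□■■□■
■■□■□□
step 2: ■□■□■■
□■□□■□
□■■■□■
■■□■□□
step 3: ■□■■■■
□■■■□□
□■■□□■
■■□■□□
step 4: □■□■■■
□□■■□□
□■■□□■
■■□■□□

12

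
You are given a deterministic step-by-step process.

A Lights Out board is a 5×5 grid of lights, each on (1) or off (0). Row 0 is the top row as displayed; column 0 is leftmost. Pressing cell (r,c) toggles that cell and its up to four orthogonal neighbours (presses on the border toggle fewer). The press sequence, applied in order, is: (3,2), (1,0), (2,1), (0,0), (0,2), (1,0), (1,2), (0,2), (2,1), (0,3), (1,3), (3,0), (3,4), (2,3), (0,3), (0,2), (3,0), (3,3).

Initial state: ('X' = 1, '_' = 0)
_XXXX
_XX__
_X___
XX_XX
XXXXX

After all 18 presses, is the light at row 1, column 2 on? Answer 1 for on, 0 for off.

gen 0: _XXXX
_XX__
_X___
XX_XX
XXXXX
gen 1: _XXXX
_XX__
_XX__
X_X_X
XX_XX
gen 2: XXXXX
X_X__
XXX__
X_X_X
XX_XX
gen 3: XXXXX
XXX__
_____
XXX_X
XX_XX
gen 4: __XXX
_XX__
_____
XXX_X
XX_XX
gen 5: _X__X
_X___
_____
XXX_X
XX_XX
gen 6: XX__X
X____
X____
XXX_X
XX_XX
gen 7: XXX_X
XXXX_
X_X__
XXX_X
XX_XX
gen 8: X__XX
XX_X_
X_X__
XXX_X
XX_XX
gen 9: X__XX
X__X_
_X___
X_X_X
XX_XX
gen 10: X_X__
X____
_X___
X_X_X
XX_XX
gen 11: X_XX_
X_XXX
_X_X_
X_X_X
XX_XX
gen 12: X_XX_
X_XXX
XX_X_
_XX_X
_X_XX
gen 13: X_XX_
X_XXX
XX_XX
_XXX_
_X_X_
gen 14: X_XX_
X_X_X
XXX__
_XX__
_X_X_
gen 15: X___X
X_XXX
XXX__
_XX__
_X_X_
gen 16: XXXXX
X__XX
XXX__
_XX__
_X_X_
gen 17: XXXXX
X__XX
_XX__
X_X__
XX_X_
gen 18: XXXXX
X__XX
_XXX_
X__XX
XX___

0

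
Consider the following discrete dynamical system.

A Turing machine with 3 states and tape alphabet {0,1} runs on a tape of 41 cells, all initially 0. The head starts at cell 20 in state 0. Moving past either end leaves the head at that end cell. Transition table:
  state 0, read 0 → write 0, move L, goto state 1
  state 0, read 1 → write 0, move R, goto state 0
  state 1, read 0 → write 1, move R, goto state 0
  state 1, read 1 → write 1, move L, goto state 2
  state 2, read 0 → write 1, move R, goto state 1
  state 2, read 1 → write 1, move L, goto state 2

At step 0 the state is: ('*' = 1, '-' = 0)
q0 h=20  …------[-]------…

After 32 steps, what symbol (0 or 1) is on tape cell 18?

1

k=0  q0 h=20  …------[-]------…
k=1  q1 h=19  …------[-]------…
k=2  q0 h=20  …-----*[-]------…
k=3  q1 h=19  …------[*]------…
k=4  q2 h=18  …------[-]*-----…
k=5  q1 h=19  …-----*[*]------…
k=6  q2 h=18  …------[*]*-----…
k=7  q2 h=17  …------[-]**----…
k=8  q1 h=18  …-----*[*]*-----…
k=9  q2 h=17  …------[*]**----…
k=10  q2 h=16  …------[-]***---…
k=11  q1 h=17  …-----*[*]**----…
k=12  q2 h=16  …------[*]***---…
k=13  q2 h=15  …------[-]****--…
k=14  q1 h=16  …-----*[*]***---…
k=15  q2 h=15  …------[*]****--…
k=16  q2 h=14  …------[-]*****-…
k=17  q1 h=15  …-----*[*]****--…
k=18  q2 h=14  …------[*]*****-…
k=19  q2 h=13  …------[-]******…
k=20  q1 h=14  …-----*[*]*****-…
k=21  q2 h=13  …------[*]******…
k=22  q2 h=12  …------[-]******…
k=23  q1 h=13  …-----*[*]******…
k=24  q2 h=12  …------[*]******…
k=25  q2 h=11  …------[-]******…
k=26  q1 h=12  …-----*[*]******…
k=27  q2 h=11  …------[*]******…
k=28  q2 h=10  …------[-]******…
k=29  q1 h=11  …-----*[*]******…
k=30  q2 h=10  …------[*]******…
k=31  q2 h= 9  …------[-]******…
k=32  q1 h=10  …-----*[*]******…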